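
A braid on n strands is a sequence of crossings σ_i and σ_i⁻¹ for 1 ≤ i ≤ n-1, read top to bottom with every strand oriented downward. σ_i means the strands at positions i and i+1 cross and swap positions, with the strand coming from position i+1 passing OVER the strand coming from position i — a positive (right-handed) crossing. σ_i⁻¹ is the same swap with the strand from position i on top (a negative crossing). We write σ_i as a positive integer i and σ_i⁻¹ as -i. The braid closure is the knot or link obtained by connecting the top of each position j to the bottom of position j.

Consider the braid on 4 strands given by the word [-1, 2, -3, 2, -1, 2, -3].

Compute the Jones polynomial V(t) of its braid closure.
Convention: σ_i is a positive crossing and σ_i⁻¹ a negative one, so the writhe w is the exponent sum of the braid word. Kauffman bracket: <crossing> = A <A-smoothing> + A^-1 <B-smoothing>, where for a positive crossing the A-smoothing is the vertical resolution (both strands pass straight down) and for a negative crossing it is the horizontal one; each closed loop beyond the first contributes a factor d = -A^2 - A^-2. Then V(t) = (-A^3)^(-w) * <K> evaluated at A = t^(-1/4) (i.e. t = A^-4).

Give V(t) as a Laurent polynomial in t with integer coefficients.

-t^3 + 3*t^2 - 3*t + 4 - 4*t^-1 + 3*t^-2 - 2*t^-3 + t^-4

Derivation:
Braid: s1^-1 s2 s3^-1 s2 s1^-1 s2 s3^-1 on 4 strands, 7 crossings.
Writhe w = (#positive) - (#negative) = 3 - 4 = -1.
Computing the Kauffman bracket via state sum. There are 2^7 = 128 states.
For each crossing: s=0 is the vertical smoothing, s=1 horizontal. Crossing k contributes A^(sign_k * (1 - 2*s_k)); loop factor d = -A^2 - A^-2.
Tabulate the states by total A-exponent and number of loops L (A-exp: L × count):
  A^7: L=4 ×1
  A^5: L=3 ×7
  A^3: L=2 ×19, L=4 ×2
  A^1: L=1 ×21, L=3 ×14
  A^-1: L=2 ×32, L=4 ×3
  A^-3: L=3 ×21
  A^-5: L=4 ×7
  A^-7: L=5 ×1
Each group contributes A^e * Σ count * d^(L-1):
Powers of d = -A^2 - A^-2: d^2 = A^4 + 2 + A^-4; d^3 = -A^6 - 3*A^2 - 3*A^-2 - A^-6; d^4 = A^8 + 4*A^4 + 6 + 4*A^-4 + A^-8.
  A^7 * (d^3) = -A^13 - 3*A^9 - 3*A^5 - A
  A^5 * (7*d^2) = 7*A^9 + 14*A^5 + 7*A
  A^3 * (19*d + 2*d^3) = -2*A^9 - 25*A^5 - 25*A - 2*A^-3
  A^1 * (21 + 14*d^2) = 14*A^5 + 49*A + 14*A^-3
  A^-1 * (32*d + 3*d^3) = -3*A^5 - 41*A - 41*A^-3 - 3*A^-7
  A^-3 * (21*d^2) = 21*A + 42*A^-3 + 21*A^-7
  A^-5 * (7*d^3) = -7*A - 21*A^-3 - 21*A^-7 - 7*A^-11
  A^-7 * (d^4) = A + 4*A^-3 + 6*A^-7 + 4*A^-11 + A^-15
Summing the groups: <K> = -A^13 + 2*A^9 - 3*A^5 + 4*A - 4*A^-3 + 3*A^-7 - 3*A^-11 + A^-15
Normalise by the writhe: (-A^3)^(-w) = (-A^3)^(1) = -A^3, so f(A) = -A^3 * <K> = A^16 - 2*A^12 + 3*A^8 - 4*A^4 + 4 - 3*A^-4 + 3*A^-8 - A^-12.
Substitute A = t^(-1/4), i.e. A^e → t^(-e/4): V(t) = -t^3 + 3*t^2 - 3*t + 4 - 4*t^-1 + 3*t^-2 - 2*t^-3 + t^-4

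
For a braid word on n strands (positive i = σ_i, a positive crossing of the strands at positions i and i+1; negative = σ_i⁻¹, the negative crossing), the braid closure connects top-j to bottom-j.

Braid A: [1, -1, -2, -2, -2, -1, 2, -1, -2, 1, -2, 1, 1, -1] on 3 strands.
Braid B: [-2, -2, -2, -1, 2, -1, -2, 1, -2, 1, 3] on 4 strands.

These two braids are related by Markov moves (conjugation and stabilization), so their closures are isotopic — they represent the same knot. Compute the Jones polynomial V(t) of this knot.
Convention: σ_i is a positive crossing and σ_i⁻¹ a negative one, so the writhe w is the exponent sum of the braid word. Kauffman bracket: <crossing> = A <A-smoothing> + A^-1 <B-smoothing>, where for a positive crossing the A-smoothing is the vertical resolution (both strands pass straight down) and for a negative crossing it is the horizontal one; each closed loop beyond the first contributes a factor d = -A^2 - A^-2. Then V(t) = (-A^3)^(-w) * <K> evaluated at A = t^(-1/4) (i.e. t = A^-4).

Markov-equivalent braids have isotopic closures, hence identical knot invariants. Strip the Markov moves from each word to reach a common short braid β, then compute V(t) once on β.
Braid A: s1 s1^-1 s2^-1 s2^-1 s2^-1 s1^-1 s2 s1^-1 s2^-1 s1 s2^-1 s1 s1 s1^-1 on 3 strands reduces by inverse Markov moves (closure unchanged at each step):
  Deconjugate: the word is γ·β·γ⁻¹ with γ = s1 (prefix) and γ⁻¹ = s1^-1 (suffix); strip both.
  Deconjugate: the word is γ·β·γ⁻¹ with γ = s1^-1 (prefix) and γ⁻¹ = s1 (suffix); strip both.
Reduced to β = s2^-1 s2^-1 s2^-1 s1^-1 s2 s1^-1 s2^-1 s1 s2^-1 s1 on 3 strands, 10 crossings.
Braid B: s2^-1 s2^-1 s2^-1 s1^-1 s2 s1^-1 s2^-1 s1 s2^-1 s1 s3 on 4 strands reduces by inverse Markov moves (closure unchanged at each step):
  Destabilize: the word has the form β·s3 where s3 occurs only as the final letter (β ∈ B_3); drop it and the last strand → 3 strands.
Reduced to β = s2^-1 s2^-1 s2^-1 s1^-1 s2 s1^-1 s2^-1 s1 s2^-1 s1 on 3 strands, 10 crossings.
Both give the same β = s2^-1 s2^-1 s2^-1 s1^-1 s2 s1^-1 s2^-1 s1 s2^-1 s1 on 3 strands, so one state sum suffices:
Braid: s2^-1 s2^-1 s2^-1 s1^-1 s2 s1^-1 s2^-1 s1 s2^-1 s1 on 3 strands, 10 crossings.
Writhe w = (#positive) - (#negative) = 3 - 7 = -4.
Enumerate smoothing states for the bracket polynomial. There are 2^10 = 1024 states.
Each crossing splits two ways (0=vertical, 1=horizontal). The state's weight is A^(#A-smoothings - #B-smoothings) * d^(loops - 1).
Tabulate the states by total A-exponent and number of loops L (A-exp: L × count):
  A^10: L=6 ×1
  A^8: L=5 ×10
  A^6: L=4 ×41, L=6 ×4
  A^4: L=3 ×88, L=5 ×31, L=7 ×1
  A^2: L=2 ×102, L=4 ×99, L=6 ×9
  A^0: L=1 ×54, L=3 ×162, L=5 ×36
  A^-2: L=2 ×134, L=4 ×74, L=6 ×2
  A^-4: L=1 ×30, L=3 ×82, L=5 ×8
  A^-6: L=2 ×32, L=4 ×13
  A^-8: L=1 ×3, L=3 ×7
  A^-10: L=2 ×1
Each group contributes A^e * Σ count * d^(L-1):
Powers of d = -A^2 - A^-2: d^2 = A^4 + 2 + A^-4; d^3 = -A^6 - 3*A^2 - 3*A^-2 - A^-6; d^4 = A^8 + 4*A^4 + 6 + 4*A^-4 + A^-8; d^5 = -A^10 - 5*A^6 - 10*A^2 - 10*A^-2 - 5*A^-6 - A^-10; d^6 = A^12 + 6*A^8 + 15*A^4 + 20 + 15*A^-4 + 6*A^-8 + A^-12.
  A^10 * (d^5) = -A^20 - 5*A^16 - 10*A^12 - 10*A^8 - 5*A^4 - 1
  A^8 * (10*d^4) = 10*A^16 + 40*A^12 + 60*A^8 + 40*A^4 + 10
  A^6 * (41*d^3 + 4*d^5) = -4*A^16 - 61*A^12 - 163*A^8 - 163*A^4 - 61 - 4*A^-4
  A^4 * (88*d^2 + 31*d^4 + d^6) = A^16 + 37*A^12 + 227*A^8 + 382*A^4 + 227 + 37*A^-4 + A^-8
  A^2 * (102*d + 99*d^3 + 9*d^5) = -9*A^12 - 144*A^8 - 489*A^4 - 489 - 144*A^-4 - 9*A^-8
  A^0 * (54 + 162*d^2 + 36*d^4) = 36*A^8 + 306*A^4 + 594 + 306*A^-4 + 36*A^-8
  A^-2 * (134*d + 74*d^3 + 2*d^5) = -2*A^8 - 84*A^4 - 376 - 376*A^-4 - 84*A^-8 - 2*A^-12
  A^-4 * (30 + 82*d^2 + 8*d^4) = 8*A^4 + 114 + 242*A^-4 + 114*A^-8 + 8*A^-12
  A^-6 * (32*d + 13*d^3) = -13 - 71*A^-4 - 71*A^-8 - 13*A^-12
  A^-8 * (3 + 7*d^2) = 7*A^-4 + 17*A^-8 + 7*A^-12
  A^-10 * (d) = -A^-8 - A^-12
Summing the groups: <K> = -A^20 + 2*A^16 - 3*A^12 + 4*A^8 - 5*A^4 + 5 - 3*A^-4 + 3*A^-8 - A^-12
Normalise by the writhe: (-A^3)^(-w) = (-A^3)^(4) = A^12, so f(A) = A^12 * <K> = -A^32 + 2*A^28 - 3*A^24 + 4*A^20 - 5*A^16 + 5*A^12 - 3*A^8 + 3*A^4 - 1.
Substitute A = t^(-1/4), i.e. A^e → t^(-e/4): V(t) = -1 + 3*t^-1 - 3*t^-2 + 5*t^-3 - 5*t^-4 + 4*t^-5 - 3*t^-6 + 2*t^-7 - t^-8

Answer: -1 + 3*t^-1 - 3*t^-2 + 5*t^-3 - 5*t^-4 + 4*t^-5 - 3*t^-6 + 2*t^-7 - t^-8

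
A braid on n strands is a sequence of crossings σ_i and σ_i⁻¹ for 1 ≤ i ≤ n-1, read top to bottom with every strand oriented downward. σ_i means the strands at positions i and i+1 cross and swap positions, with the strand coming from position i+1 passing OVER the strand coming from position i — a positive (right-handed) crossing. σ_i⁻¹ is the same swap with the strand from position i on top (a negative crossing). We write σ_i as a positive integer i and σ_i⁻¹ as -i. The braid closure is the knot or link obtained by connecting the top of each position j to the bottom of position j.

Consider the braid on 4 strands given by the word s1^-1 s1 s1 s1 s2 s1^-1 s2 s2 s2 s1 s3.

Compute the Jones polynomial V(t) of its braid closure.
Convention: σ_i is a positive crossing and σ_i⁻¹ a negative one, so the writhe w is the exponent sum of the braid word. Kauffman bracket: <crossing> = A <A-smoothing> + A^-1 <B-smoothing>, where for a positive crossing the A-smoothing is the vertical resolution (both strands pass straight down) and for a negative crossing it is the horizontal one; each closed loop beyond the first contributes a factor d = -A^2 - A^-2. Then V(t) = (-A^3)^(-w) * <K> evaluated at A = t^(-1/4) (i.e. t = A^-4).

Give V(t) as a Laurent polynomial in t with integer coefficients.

The presented braid s1^-1 s1 s1 s1 s2 s1^-1 s2 s2 s2 s1 s3 on 4 strands reduces by inverse Markov moves (closure unchanged at each step):
  Destabilize: the word has the form β·s3 where s3 occurs only as the final letter (β ∈ B_3); drop it and the last strand → 3 strands.
  Deconjugate: the word is γ·β·γ⁻¹ with γ = s1^-1 (prefix) and γ⁻¹ = s1 (suffix); strip both.
Reduced to β = s1 s1 s1 s2 s1^-1 s2 s2 s2 on 3 strands, 8 crossings.
Compute on β:
Braid: s1 s1 s1 s2 s1^-1 s2 s2 s2 on 3 strands, 8 crossings.
Writhe w = (#positive) - (#negative) = 7 - 1 = 6.
Computing the Kauffman bracket via state sum. There are 2^8 = 256 states.
Each crossing splits two ways (0=vertical, 1=horizontal). The state's weight is A^(#A-smoothings - #B-smoothings) * d^(loops - 1).
Tabulate the states by total A-exponent and number of loops L (A-exp: L × count):
  A^8: L=2 ×1
  A^6: L=1 ×4, L=3 ×4
  A^4: L=2 ×25, L=4 ×3
  A^2: L=1 ×21, L=3 ×34, L=5 ×1
  A^0: L=2 ×48, L=4 ×22
  A^-2: L=3 ×49, L=5 ×7
  A^-4: L=4 ×27, L=6 ×1
  A^-6: L=5 ×8
  A^-8: L=6 ×1
Each group contributes A^e * Σ count * d^(L-1):
Powers of d = -A^2 - A^-2: d^2 = A^4 + 2 + A^-4; d^3 = -A^6 - 3*A^2 - 3*A^-2 - A^-6; d^4 = A^8 + 4*A^4 + 6 + 4*A^-4 + A^-8; d^5 = -A^10 - 5*A^6 - 10*A^2 - 10*A^-2 - 5*A^-6 - A^-10.
  A^8 * (d) = -A^10 - A^6
  A^6 * (4 + 4*d^2) = 4*A^10 + 12*A^6 + 4*A^2
  A^4 * (25*d + 3*d^3) = -3*A^10 - 34*A^6 - 34*A^2 - 3*A^-2
  A^2 * (21 + 34*d^2 + d^4) = A^10 + 38*A^6 + 95*A^2 + 38*A^-2 + A^-6
  A^0 * (48*d + 22*d^3) = -22*A^6 - 114*A^2 - 114*A^-2 - 22*A^-6
  A^-2 * (49*d^2 + 7*d^4) = 7*A^6 + 77*A^2 + 140*A^-2 + 77*A^-6 + 7*A^-10
  A^-4 * (27*d^3 + d^5) = -A^6 - 32*A^2 - 91*A^-2 - 91*A^-6 - 32*A^-10 - A^-14
  A^-6 * (8*d^4) = 8*A^2 + 32*A^-2 + 48*A^-6 + 32*A^-10 + 8*A^-14
  A^-8 * (d^5) = -A^2 - 5*A^-2 - 10*A^-6 - 10*A^-10 - 5*A^-14 - A^-18
Summing the groups: <K> = A^10 - A^6 + 3*A^2 - 3*A^-2 + 3*A^-6 - 3*A^-10 + 2*A^-14 - A^-18
Normalise by the writhe: (-A^3)^(-w) = (-A^3)^(-6) = A^-18, so f(A) = A^-18 * <K> = A^-8 - A^-12 + 3*A^-16 - 3*A^-20 + 3*A^-24 - 3*A^-28 + 2*A^-32 - A^-36.
Substitute A = t^(-1/4), i.e. A^e → t^(-e/4): V(t) = -t^9 + 2*t^8 - 3*t^7 + 3*t^6 - 3*t^5 + 3*t^4 - t^3 + t^2

Answer: -t^9 + 2*t^8 - 3*t^7 + 3*t^6 - 3*t^5 + 3*t^4 - t^3 + t^2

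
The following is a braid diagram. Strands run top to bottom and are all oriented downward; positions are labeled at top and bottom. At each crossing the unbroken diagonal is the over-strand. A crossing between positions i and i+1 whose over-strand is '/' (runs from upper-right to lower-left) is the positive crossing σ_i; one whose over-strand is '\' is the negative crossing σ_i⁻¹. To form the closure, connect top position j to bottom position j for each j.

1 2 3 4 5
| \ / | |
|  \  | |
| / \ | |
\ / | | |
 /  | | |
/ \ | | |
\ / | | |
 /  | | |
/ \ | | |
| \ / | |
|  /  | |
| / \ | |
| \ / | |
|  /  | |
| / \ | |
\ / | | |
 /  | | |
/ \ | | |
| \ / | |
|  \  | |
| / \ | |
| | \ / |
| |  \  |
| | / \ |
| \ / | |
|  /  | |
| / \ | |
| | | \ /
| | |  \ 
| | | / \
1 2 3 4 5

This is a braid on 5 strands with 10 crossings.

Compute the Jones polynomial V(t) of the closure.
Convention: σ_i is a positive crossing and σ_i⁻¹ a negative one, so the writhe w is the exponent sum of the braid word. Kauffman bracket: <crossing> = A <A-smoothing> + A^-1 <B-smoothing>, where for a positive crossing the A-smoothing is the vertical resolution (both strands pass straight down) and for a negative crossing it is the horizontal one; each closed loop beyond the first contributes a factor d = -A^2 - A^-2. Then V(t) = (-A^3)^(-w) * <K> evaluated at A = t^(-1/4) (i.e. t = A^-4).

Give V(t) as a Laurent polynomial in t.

-t^6 + t^5 - t^4 + 2*t^3 - t^2 + t

Derivation:
Reading the diagram top to bottom ('/'-over between positions i,i+1 = s_i, '\'-over = s_i^-1): braid word = s2^-1 s1 s1 s2 s2 s1 s2^-1 s3^-1 s2 s4^-1.
The presented braid s2^-1 s1 s1 s2 s2 s1 s2^-1 s3^-1 s2 s4^-1 on 5 strands reduces by inverse Markov moves (closure unchanged at each step):
  Destabilize: the word has the form β·s4^-1 where s4^-1 occurs only as the final letter (β ∈ B_4); drop it and the last strand → 4 strands.
  Deconjugate: the word is γ·β·γ⁻¹ with γ = s2^-1 (prefix) and γ⁻¹ = s2 (suffix); strip both.
  Destabilize: the word has the form β·s3^-1 where s3^-1 occurs only as the final letter (β ∈ B_3); drop it and the last strand → 3 strands.
Reduced to β = s1 s1 s2 s2 s1 s2^-1 on 3 strands, 6 crossings.
Compute on β:
Braid: s1 s1 s2 s2 s1 s2^-1 on 3 strands, 6 crossings.
Writhe w = (#positive) - (#negative) = 5 - 1 = 4.
State-sum expansion of <K>. There are 2^6 = 64 states.
For each crossing: s=0 is the vertical smoothing, s=1 horizontal. Crossing k contributes A^(sign_k * (1 - 2*s_k)); loop factor d = -A^2 - A^-2.
Tabulate the states by total A-exponent and number of loops L (A-exp: L × count):
  A^6: L=2 ×1
  A^4: L=1 ×3, L=3 ×3
  A^2: L=2 ×14, L=4 ×1
  A^0: L=1 ×10, L=3 ×10
  A^-2: L=2 ×13, L=4 ×2
  A^-4: L=3 ×6
  A^-6: L=4 ×1
Each group contributes A^e * Σ count * d^(L-1):
Powers of d = -A^2 - A^-2: d^2 = A^4 + 2 + A^-4; d^3 = -A^6 - 3*A^2 - 3*A^-2 - A^-6.
  A^6 * (d) = -A^8 - A^4
  A^4 * (3 + 3*d^2) = 3*A^8 + 9*A^4 + 3
  A^2 * (14*d + d^3) = -A^8 - 17*A^4 - 17 - A^-4
  A^0 * (10 + 10*d^2) = 10*A^4 + 30 + 10*A^-4
  A^-2 * (13*d + 2*d^3) = -2*A^4 - 19 - 19*A^-4 - 2*A^-8
  A^-4 * (6*d^2) = 6 + 12*A^-4 + 6*A^-8
  A^-6 * (d^3) = -1 - 3*A^-4 - 3*A^-8 - A^-12
Summing the groups: <K> = A^8 - A^4 + 2 - A^-4 + A^-8 - A^-12
Normalise by the writhe: (-A^3)^(-w) = (-A^3)^(-4) = A^-12, so f(A) = A^-12 * <K> = A^-4 - A^-8 + 2*A^-12 - A^-16 + A^-20 - A^-24.
Substitute A = t^(-1/4), i.e. A^e → t^(-e/4): V(t) = -t^6 + t^5 - t^4 + 2*t^3 - t^2 + t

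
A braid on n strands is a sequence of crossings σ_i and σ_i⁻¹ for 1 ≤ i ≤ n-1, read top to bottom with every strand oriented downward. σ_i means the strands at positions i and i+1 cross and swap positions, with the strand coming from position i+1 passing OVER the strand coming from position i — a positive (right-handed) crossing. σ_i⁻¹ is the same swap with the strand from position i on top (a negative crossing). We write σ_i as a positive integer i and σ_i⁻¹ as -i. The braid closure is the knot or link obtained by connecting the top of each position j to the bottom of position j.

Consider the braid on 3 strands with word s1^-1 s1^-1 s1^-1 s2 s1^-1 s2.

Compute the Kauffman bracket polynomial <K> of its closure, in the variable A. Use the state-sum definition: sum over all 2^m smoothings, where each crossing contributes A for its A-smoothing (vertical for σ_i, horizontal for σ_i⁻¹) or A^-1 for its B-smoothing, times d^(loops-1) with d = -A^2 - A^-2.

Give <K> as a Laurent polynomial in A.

Braid: s1^-1 s1^-1 s1^-1 s2 s1^-1 s2 on 3 strands, 6 crossings.
Writhe w = (#positive) - (#negative) = 2 - 4 = -2.
State-sum expansion of <K>. There are 2^6 = 64 states.
Each crossing splits two ways (0=vertical, 1=horizontal). The state's weight is A^(#A-smoothings - #B-smoothings) * d^(loops - 1).
Tabulate the states by total A-exponent and number of loops L (A-exp: L × count):
  A^6: L=5 ×1
  A^4: L=4 ×6
  A^2: L=3 ×15
  A^0: L=2 ×19, L=4 ×1
  A^-2: L=1 ×11, L=3 ×4
  A^-4: L=2 ×6
  A^-6: L=3 ×1
Each group contributes A^e * Σ count * d^(L-1):
Powers of d = -A^2 - A^-2: d^2 = A^4 + 2 + A^-4; d^3 = -A^6 - 3*A^2 - 3*A^-2 - A^-6; d^4 = A^8 + 4*A^4 + 6 + 4*A^-4 + A^-8.
  A^6 * (d^4) = A^14 + 4*A^10 + 6*A^6 + 4*A^2 + A^-2
  A^4 * (6*d^3) = -6*A^10 - 18*A^6 - 18*A^2 - 6*A^-2
  A^2 * (15*d^2) = 15*A^6 + 30*A^2 + 15*A^-2
  A^0 * (19*d + d^3) = -A^6 - 22*A^2 - 22*A^-2 - A^-6
  A^-2 * (11 + 4*d^2) = 4*A^2 + 19*A^-2 + 4*A^-6
  A^-4 * (6*d) = -6*A^-2 - 6*A^-6
  A^-6 * (d^2) = A^-2 + 2*A^-6 + A^-10
Summing the groups: <K> = A^14 - 2*A^10 + 2*A^6 - 2*A^2 + 2*A^-2 - A^-6 + A^-10

Answer: A^14 - 2*A^10 + 2*A^6 - 2*A^2 + 2*A^-2 - A^-6 + A^-10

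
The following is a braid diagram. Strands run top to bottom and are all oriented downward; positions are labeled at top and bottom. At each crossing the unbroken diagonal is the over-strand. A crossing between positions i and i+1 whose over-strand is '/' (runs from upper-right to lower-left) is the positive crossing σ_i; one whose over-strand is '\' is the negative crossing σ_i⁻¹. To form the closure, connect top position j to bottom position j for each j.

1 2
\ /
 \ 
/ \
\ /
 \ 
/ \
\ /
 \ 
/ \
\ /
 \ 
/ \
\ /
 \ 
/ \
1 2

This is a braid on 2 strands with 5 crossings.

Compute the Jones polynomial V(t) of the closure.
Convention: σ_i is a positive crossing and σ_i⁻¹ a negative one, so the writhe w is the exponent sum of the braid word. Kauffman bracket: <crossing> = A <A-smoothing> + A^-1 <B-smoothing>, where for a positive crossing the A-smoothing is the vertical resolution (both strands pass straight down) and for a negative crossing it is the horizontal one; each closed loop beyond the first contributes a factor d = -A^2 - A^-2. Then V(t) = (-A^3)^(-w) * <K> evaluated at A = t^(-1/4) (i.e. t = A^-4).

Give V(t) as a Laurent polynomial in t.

Reading the diagram top to bottom ('/'-over between positions i,i+1 = s_i, '\'-over = s_i^-1): braid word = s1^-1 s1^-1 s1^-1 s1^-1 s1^-1.
Braid: s1^-1 s1^-1 s1^-1 s1^-1 s1^-1 on 2 strands, 5 crossings.
Writhe w = (#positive) - (#negative) = 0 - 5 = -5.
Computing the Kauffman bracket via state sum. There are 2^5 = 32 states.
Smooth each crossing (0=||, 1=⌣⌢); contribution A^(Σ sign_k(1-2s_k)) * d^(L-1).
  state 00000: A-exp=-5, loops=2, term = A^-5 * d^1
  state 00001: A-exp=-3, loops=1, term = A^-3 * d^0
  state 00010: A-exp=-3, loops=1, term = A^-3 * d^0
  state 00011: A-exp=-1, loops=2, term = A^-1 * d^1
  state 00100: A-exp=-3, loops=1, term = A^-3 * d^0
  state 00101: A-exp=-1, loops=2, term = A^-1 * d^1
  state 00110: A-exp=-1, loops=2, term = A^-1 * d^1
  state 00111: A-exp=+1, loops=3, term = A^1 * d^2
  state 01000: A-exp=-3, loops=1, term = A^-3 * d^0
  state 01001: A-exp=-1, loops=2, term = A^-1 * d^1
  state 01010: A-exp=-1, loops=2, term = A^-1 * d^1
  state 01011: A-exp=+1, loops=3, term = A^1 * d^2
  state 01100: A-exp=-1, loops=2, term = A^-1 * d^1
  state 01101: A-exp=+1, loops=3, term = A^1 * d^2
  state 01110: A-exp=+1, loops=3, term = A^1 * d^2
  state 01111: A-exp=+3, loops=4, term = A^3 * d^3
  state 10000: A-exp=-3, loops=1, term = A^-3 * d^0
  state 10001: A-exp=-1, loops=2, term = A^-1 * d^1
  state 10010: A-exp=-1, loops=2, term = A^-1 * d^1
  state 10011: A-exp=+1, loops=3, term = A^1 * d^2
  state 10100: A-exp=-1, loops=2, term = A^-1 * d^1
  state 10101: A-exp=+1, loops=3, term = A^1 * d^2
  state 10110: A-exp=+1, loops=3, term = A^1 * d^2
  state 10111: A-exp=+3, loops=4, term = A^3 * d^3
  state 11000: A-exp=-1, loops=2, term = A^-1 * d^1
  state 11001: A-exp=+1, loops=3, term = A^1 * d^2
  state 11010: A-exp=+1, loops=3, term = A^1 * d^2
  state 11011: A-exp=+3, loops=4, term = A^3 * d^3
  state 11100: A-exp=+1, loops=3, term = A^1 * d^2
  state 11101: A-exp=+3, loops=4, term = A^3 * d^3
  state 11110: A-exp=+3, loops=4, term = A^3 * d^3
  state 11111: A-exp=+5, loops=5, term = A^5 * d^4
Collect the terms by A-exponent (count of states per loop number):
Powers of d = -A^2 - A^-2: d^2 = A^4 + 2 + A^-4; d^3 = -A^6 - 3*A^2 - 3*A^-2 - A^-6; d^4 = A^8 + 4*A^4 + 6 + 4*A^-4 + A^-8.
  A^5 * (d^4) = A^13 + 4*A^9 + 6*A^5 + 4*A + A^-3
  A^3 * (5*d^3) = -5*A^9 - 15*A^5 - 15*A - 5*A^-3
  A^1 * (10*d^2) = 10*A^5 + 20*A + 10*A^-3
  A^-1 * (10*d) = -10*A - 10*A^-3
  A^-3 * (5) = 5*A^-3
  A^-5 * (d) = -A^-3 - A^-7
Summing the groups: <K> = A^13 - A^9 + A^5 - A - A^-7
Normalise by the writhe: (-A^3)^(-w) = (-A^3)^(5) = -A^15, so f(A) = -A^15 * <K> = -A^28 + A^24 - A^20 + A^16 + A^8.
Substitute A = t^(-1/4), i.e. A^e → t^(-e/4): V(t) = t^-2 + t^-4 - t^-5 + t^-6 - t^-7

Answer: t^-2 + t^-4 - t^-5 + t^-6 - t^-7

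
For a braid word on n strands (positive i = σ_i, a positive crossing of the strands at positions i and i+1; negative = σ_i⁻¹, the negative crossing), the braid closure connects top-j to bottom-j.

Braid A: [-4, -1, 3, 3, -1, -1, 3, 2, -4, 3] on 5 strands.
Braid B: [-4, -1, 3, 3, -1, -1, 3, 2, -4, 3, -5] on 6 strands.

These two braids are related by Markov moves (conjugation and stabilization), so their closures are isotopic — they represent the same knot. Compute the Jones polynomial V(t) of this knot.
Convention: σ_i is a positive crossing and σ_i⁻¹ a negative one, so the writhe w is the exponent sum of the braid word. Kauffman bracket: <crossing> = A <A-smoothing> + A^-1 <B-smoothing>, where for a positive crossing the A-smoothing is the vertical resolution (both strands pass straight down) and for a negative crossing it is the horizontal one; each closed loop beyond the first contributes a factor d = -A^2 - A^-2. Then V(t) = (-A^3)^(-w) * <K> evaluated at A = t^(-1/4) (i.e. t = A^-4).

t^4 - 2*t^3 + 3*t^2 - 5*t + 6 - 5*t^-1 + 5*t^-2 - 3*t^-3 + 2*t^-4 - t^-5

Derivation:
Markov-equivalent braids have isotopic closures, hence identical knot invariants. Strip the Markov moves from each word to reach a common short braid β, then compute V(t) once on β.
Braid A: s4^-1 s1^-1 s3 s3 s1^-1 s1^-1 s3 s2 s4^-1 s3 on 5 strands has no conjugating prefix/suffix or stabilization to strip; take β = s4^-1 s1^-1 s3 s3 s1^-1 s1^-1 s3 s2 s4^-1 s3.
Braid B: s4^-1 s1^-1 s3 s3 s1^-1 s1^-1 s3 s2 s4^-1 s3 s5^-1 on 6 strands reduces by inverse Markov moves (closure unchanged at each step):
  Destabilize: the word has the form β·s5^-1 where s5^-1 occurs only as the final letter (β ∈ B_5); drop it and the last strand → 5 strands.
Reduced to β = s4^-1 s1^-1 s3 s3 s1^-1 s1^-1 s3 s2 s4^-1 s3 on 5 strands, 10 crossings.
Both give the same β = s4^-1 s1^-1 s3 s3 s1^-1 s1^-1 s3 s2 s4^-1 s3 on 5 strands, so one state sum suffices:
Braid: s4^-1 s1^-1 s3 s3 s1^-1 s1^-1 s3 s2 s4^-1 s3 on 5 strands, 10 crossings.
Writhe w = (#positive) - (#negative) = 5 - 5 = 0.
Enumerate smoothing states for the bracket polynomial. There are 2^10 = 1024 states.
Smooth each crossing (0=||, 1=⌣⌢); contribution A^(Σ sign_k(1-2s_k)) * d^(L-1).
Tabulate the states by total A-exponent and number of loops L (A-exp: L × count):
  A^10: L=6 ×1
  A^8: L=5 ×10
  A^6: L=4 ×41, L=6 ×4
  A^4: L=3 ×83, L=5 ×36, L=7 ×1
  A^2: L=2 ×84, L=4 ×107, L=6 ×19
  A^0: L=1 ×33, L=3 ×143, L=5 ×70, L=7 ×6
  A^-2: L=2 ×68, L=4 ×116, L=6 ×25, L=8 ×1
  A^-4: L=3 ×64, L=5 ×52, L=7 ×4
  A^-6: L=4 ×33, L=6 ×12
  A^-8: L=5 ×9, L=7 ×1
  A^-10: L=6 ×1
Each group contributes A^e * Σ count * d^(L-1):
Powers of d = -A^2 - A^-2: d^2 = A^4 + 2 + A^-4; d^3 = -A^6 - 3*A^2 - 3*A^-2 - A^-6; d^4 = A^8 + 4*A^4 + 6 + 4*A^-4 + A^-8; d^5 = -A^10 - 5*A^6 - 10*A^2 - 10*A^-2 - 5*A^-6 - A^-10; d^6 = A^12 + 6*A^8 + 15*A^4 + 20 + 15*A^-4 + 6*A^-8 + A^-12; d^7 = -A^14 - 7*A^10 - 21*A^6 - 35*A^2 - 35*A^-2 - 21*A^-6 - 7*A^-10 - A^-14.
  A^10 * (d^5) = -A^20 - 5*A^16 - 10*A^12 - 10*A^8 - 5*A^4 - 1
  A^8 * (10*d^4) = 10*A^16 + 40*A^12 + 60*A^8 + 40*A^4 + 10
  A^6 * (41*d^3 + 4*d^5) = -4*A^16 - 61*A^12 - 163*A^8 - 163*A^4 - 61 - 4*A^-4
  A^4 * (83*d^2 + 36*d^4 + d^6) = A^16 + 42*A^12 + 242*A^8 + 402*A^4 + 242 + 42*A^-4 + A^-8
  A^2 * (84*d + 107*d^3 + 19*d^5) = -19*A^12 - 202*A^8 - 595*A^4 - 595 - 202*A^-4 - 19*A^-8
  A^0 * (33 + 143*d^2 + 70*d^4 + 6*d^6) = 6*A^12 + 106*A^8 + 513*A^4 + 859 + 513*A^-4 + 106*A^-8 + 6*A^-12
  A^-2 * (68*d + 116*d^3 + 25*d^5 + d^7) = -A^12 - 32*A^8 - 262*A^4 - 701 - 701*A^-4 - 262*A^-8 - 32*A^-12 - A^-16
  A^-4 * (64*d^2 + 52*d^4 + 4*d^6) = 4*A^8 + 76*A^4 + 332 + 520*A^-4 + 332*A^-8 + 76*A^-12 + 4*A^-16
  A^-6 * (33*d^3 + 12*d^5) = -12*A^4 - 93 - 219*A^-4 - 219*A^-8 - 93*A^-12 - 12*A^-16
  A^-8 * (9*d^4 + d^6) = A^4 + 15 + 51*A^-4 + 74*A^-8 + 51*A^-12 + 15*A^-16 + A^-20
  A^-10 * (d^5) = -1 - 5*A^-4 - 10*A^-8 - 10*A^-12 - 5*A^-16 - A^-20
Summing the groups: <K> = -A^20 + 2*A^16 - 3*A^12 + 5*A^8 - 5*A^4 + 6 - 5*A^-4 + 3*A^-8 - 2*A^-12 + A^-16
Normalise by the writhe: (-A^3)^(-w) = (-A^3)^(0) = 1, so f(A) = 1 * <K> = -A^20 + 2*A^16 - 3*A^12 + 5*A^8 - 5*A^4 + 6 - 5*A^-4 + 3*A^-8 - 2*A^-12 + A^-16.
Substitute A = t^(-1/4), i.e. A^e → t^(-e/4): V(t) = t^4 - 2*t^3 + 3*t^2 - 5*t + 6 - 5*t^-1 + 5*t^-2 - 3*t^-3 + 2*t^-4 - t^-5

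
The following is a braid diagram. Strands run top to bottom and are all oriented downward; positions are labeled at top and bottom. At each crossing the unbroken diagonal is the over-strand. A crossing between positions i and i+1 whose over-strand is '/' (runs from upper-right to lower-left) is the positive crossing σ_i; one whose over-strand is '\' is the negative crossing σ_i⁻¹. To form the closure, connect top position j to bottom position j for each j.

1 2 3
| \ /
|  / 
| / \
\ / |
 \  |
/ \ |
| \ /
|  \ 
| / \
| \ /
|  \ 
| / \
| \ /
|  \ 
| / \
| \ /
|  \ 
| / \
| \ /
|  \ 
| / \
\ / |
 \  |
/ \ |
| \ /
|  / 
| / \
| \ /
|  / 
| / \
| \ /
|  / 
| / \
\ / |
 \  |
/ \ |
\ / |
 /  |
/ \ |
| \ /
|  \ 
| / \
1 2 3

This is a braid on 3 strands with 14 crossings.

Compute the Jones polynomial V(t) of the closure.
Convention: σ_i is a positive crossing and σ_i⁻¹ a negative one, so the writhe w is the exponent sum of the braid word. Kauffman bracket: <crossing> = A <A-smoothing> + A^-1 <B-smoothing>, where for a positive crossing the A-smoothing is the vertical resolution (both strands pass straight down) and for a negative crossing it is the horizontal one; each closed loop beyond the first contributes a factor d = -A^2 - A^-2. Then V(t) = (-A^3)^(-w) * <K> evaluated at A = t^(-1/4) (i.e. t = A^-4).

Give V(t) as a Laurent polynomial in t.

Reading the diagram top to bottom ('/'-over between positions i,i+1 = s_i, '\'-over = s_i^-1): braid word = s2 s1^-1 s2^-1 s2^-1 s2^-1 s2^-1 s2^-1 s1^-1 s2 s2 s2 s1^-1 s1 s2^-1.
The presented braid s2 s1^-1 s2^-1 s2^-1 s2^-1 s2^-1 s2^-1 s1^-1 s2 s2 s2 s1^-1 s1 s2^-1 on 3 strands reduces by inverse Markov moves (closure unchanged at each step):
  Deconjugate: the word is γ·β·γ⁻¹ with γ = s2 s1^-1 (prefix) and γ⁻¹ = s1 s2^-1 (suffix); strip both.
Reduced to β = s2^-1 s2^-1 s2^-1 s2^-1 s2^-1 s1^-1 s2 s2 s2 s1^-1 on 3 strands, 10 crossings.
Compute on β:
Braid: s2^-1 s2^-1 s2^-1 s2^-1 s2^-1 s1^-1 s2 s2 s2 s1^-1 on 3 strands, 10 crossings.
Writhe w = (#positive) - (#negative) = 3 - 7 = -4.
Computing the Kauffman bracket via state sum. There are 2^10 = 1024 states.
For each crossing: s=0 is the vertical smoothing, s=1 horizontal. Crossing k contributes A^(sign_k * (1 - 2*s_k)); loop factor d = -A^2 - A^-2.
Tabulate the states by total A-exponent and number of loops L (A-exp: L × count):
  A^10: L=6 ×1
  A^8: L=5 ×10
  A^6: L=4 ×35, L=6 ×10
  A^4: L=3 ×60, L=5 ×50, L=7 ×10
  A^2: L=2 ×55, L=4 ×100, L=6 ×50, L=8 ×5
  A^0: L=1 ×25, L=3 ×101, L=5 ×100, L=7 ×25, L=9 ×1
  A^-2: L=2 ×55, L=4 ×100, L=6 ×50, L=8 ×5
  A^-4: L=1 ×6, L=3 ×54, L=5 ×50, L=7 ×10
  A^-6: L=2 ×9, L=4 ×26, L=6 ×10
  A^-8: L=3 ×5, L=5 ×5
  A^-10: L=4 ×1
Each group contributes A^e * Σ count * d^(L-1):
Powers of d = -A^2 - A^-2: d^2 = A^4 + 2 + A^-4; d^3 = -A^6 - 3*A^2 - 3*A^-2 - A^-6; d^4 = A^8 + 4*A^4 + 6 + 4*A^-4 + A^-8; d^5 = -A^10 - 5*A^6 - 10*A^2 - 10*A^-2 - 5*A^-6 - A^-10; d^6 = A^12 + 6*A^8 + 15*A^4 + 20 + 15*A^-4 + 6*A^-8 + A^-12; d^7 = -A^14 - 7*A^10 - 21*A^6 - 35*A^2 - 35*A^-2 - 21*A^-6 - 7*A^-10 - A^-14; d^8 = A^16 + 8*A^12 + 28*A^8 + 56*A^4 + 70 + 56*A^-4 + 28*A^-8 + 8*A^-12 + A^-16.
  A^10 * (d^5) = -A^20 - 5*A^16 - 10*A^12 - 10*A^8 - 5*A^4 - 1
  A^8 * (10*d^4) = 10*A^16 + 40*A^12 + 60*A^8 + 40*A^4 + 10
  A^6 * (35*d^3 + 10*d^5) = -10*A^16 - 85*A^12 - 205*A^8 - 205*A^4 - 85 - 10*A^-4
  A^4 * (60*d^2 + 50*d^4 + 10*d^6) = 10*A^16 + 110*A^12 + 410*A^8 + 620*A^4 + 410 + 110*A^-4 + 10*A^-8
  A^2 * (55*d + 100*d^3 + 50*d^5 + 5*d^7) = -5*A^16 - 85*A^12 - 455*A^8 - 1030*A^4 - 1030 - 455*A^-4 - 85*A^-8 - 5*A^-12
  A^0 * (25 + 101*d^2 + 100*d^4 + 25*d^6 + d^8) = A^16 + 33*A^12 + 278*A^8 + 932*A^4 + 1397 + 932*A^-4 + 278*A^-8 + 33*A^-12 + A^-16
  A^-2 * (55*d + 100*d^3 + 50*d^5 + 5*d^7) = -5*A^12 - 85*A^8 - 455*A^4 - 1030 - 1030*A^-4 - 455*A^-8 - 85*A^-12 - 5*A^-16
  A^-4 * (6 + 54*d^2 + 50*d^4 + 10*d^6) = 10*A^8 + 110*A^4 + 404 + 614*A^-4 + 404*A^-8 + 110*A^-12 + 10*A^-16
  A^-6 * (9*d + 26*d^3 + 10*d^5) = -10*A^4 - 76 - 187*A^-4 - 187*A^-8 - 76*A^-12 - 10*A^-16
  A^-8 * (5*d^2 + 5*d^4) = 5 + 25*A^-4 + 40*A^-8 + 25*A^-12 + 5*A^-16
  A^-10 * (d^3) = -A^-4 - 3*A^-8 - 3*A^-12 - A^-16
Summing the groups: <K> = -A^20 + A^16 - 2*A^12 + 3*A^8 - 3*A^4 + 4 - 2*A^-4 + 2*A^-8 - A^-12
Normalise by the writhe: (-A^3)^(-w) = (-A^3)^(4) = A^12, so f(A) = A^12 * <K> = -A^32 + A^28 - 2*A^24 + 3*A^20 - 3*A^16 + 4*A^12 - 2*A^8 + 2*A^4 - 1.
Substitute A = t^(-1/4), i.e. A^e → t^(-e/4): V(t) = -1 + 2*t^-1 - 2*t^-2 + 4*t^-3 - 3*t^-4 + 3*t^-5 - 2*t^-6 + t^-7 - t^-8

Answer: -1 + 2*t^-1 - 2*t^-2 + 4*t^-3 - 3*t^-4 + 3*t^-5 - 2*t^-6 + t^-7 - t^-8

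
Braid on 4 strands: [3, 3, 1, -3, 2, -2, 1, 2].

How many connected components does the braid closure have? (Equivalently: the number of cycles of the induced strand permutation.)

Track the strand permutation on 4 strands, starting from identity.
  step 1: s3 swaps positions 3,4 -> [1 2 4 3]
  step 2: s3 swaps positions 3,4 -> [1 2 3 4]
  step 3: s1 swaps positions 1,2 -> [2 1 3 4]
  step 4: s3^-1 swaps positions 3,4 -> [2 1 4 3]
  step 5: s2 swaps positions 2,3 -> [2 4 1 3]
  step 6: s2^-1 swaps positions 2,3 -> [2 1 4 3]
  step 7: s1 swaps positions 1,2 -> [1 2 4 3]
  step 8: s2 swaps positions 2,3 -> [1 4 2 3]
Final permutation (position -> original strand): [1 4 2 3]
Closure components = cycle count of this permutation = 2.

Answer: 2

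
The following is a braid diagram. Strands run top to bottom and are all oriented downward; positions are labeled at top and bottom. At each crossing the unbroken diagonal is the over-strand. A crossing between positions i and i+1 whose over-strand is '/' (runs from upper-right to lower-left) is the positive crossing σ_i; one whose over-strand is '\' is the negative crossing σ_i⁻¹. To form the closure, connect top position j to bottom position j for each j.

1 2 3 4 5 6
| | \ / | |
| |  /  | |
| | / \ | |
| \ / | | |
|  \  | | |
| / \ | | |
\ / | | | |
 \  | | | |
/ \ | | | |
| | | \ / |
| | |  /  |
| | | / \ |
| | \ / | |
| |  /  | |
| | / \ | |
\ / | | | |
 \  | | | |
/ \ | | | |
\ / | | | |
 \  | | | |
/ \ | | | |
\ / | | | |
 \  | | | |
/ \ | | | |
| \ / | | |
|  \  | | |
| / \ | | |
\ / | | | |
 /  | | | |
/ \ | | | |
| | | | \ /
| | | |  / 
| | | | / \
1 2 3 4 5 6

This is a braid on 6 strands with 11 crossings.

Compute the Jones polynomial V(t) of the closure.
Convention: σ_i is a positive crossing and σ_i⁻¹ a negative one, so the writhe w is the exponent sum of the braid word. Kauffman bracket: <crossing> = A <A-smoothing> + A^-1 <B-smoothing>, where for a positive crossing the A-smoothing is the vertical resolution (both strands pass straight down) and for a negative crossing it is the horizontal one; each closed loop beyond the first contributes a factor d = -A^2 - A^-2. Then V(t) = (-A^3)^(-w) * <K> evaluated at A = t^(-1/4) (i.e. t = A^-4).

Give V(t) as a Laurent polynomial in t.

t - 1 + 3*t^-1 - 4*t^-2 + 4*t^-3 - 4*t^-4 + 3*t^-5 - 2*t^-6 + t^-7

Derivation:
Reading the diagram top to bottom ('/'-over between positions i,i+1 = s_i, '\'-over = s_i^-1): braid word = s3 s2^-1 s1^-1 s4 s3 s1^-1 s1^-1 s1^-1 s2^-1 s1 s5.
The presented braid s3 s2^-1 s1^-1 s4 s3 s1^-1 s1^-1 s1^-1 s2^-1 s1 s5 on 6 strands reduces by inverse Markov moves (closure unchanged at each step):
  Destabilize: the word has the form β·s5 where s5 occurs only as the final letter (β ∈ B_5); drop it and the last strand → 5 strands.
Reduced to β = s3 s2^-1 s1^-1 s4 s3 s1^-1 s1^-1 s1^-1 s2^-1 s1 on 5 strands, 10 crossings.
Compute on β:
Braid: s3 s2^-1 s1^-1 s4 s3 s1^-1 s1^-1 s1^-1 s2^-1 s1 on 5 strands, 10 crossings.
Writhe w = (#positive) - (#negative) = 4 - 6 = -2.
Enumerate smoothing states for the bracket polynomial. There are 2^10 = 1024 states.
Smooth each crossing (0=||, 1=⌣⌢); contribution A^(Σ sign_k(1-2s_k)) * d^(L-1).
Tabulate the states by total A-exponent and number of loops L (A-exp: L × count):
  A^10: L=7 ×1
  A^8: L=6 ×10
  A^6: L=5 ×42, L=7 ×3
  A^4: L=4 ×95, L=6 ×24, L=8 ×1
  A^2: L=3 ×124, L=5 ×76, L=7 ×10
  A^0: L=2 ×90, L=4 ×126, L=6 ×35, L=8 ×1
  A^-2: L=1 ×28, L=3 ×116, L=5 ×61, L=7 ×5
  A^-4: L=2 ×50, L=4 ×60, L=6 ×10
  A^-6: L=1 ×5, L=3 ×29, L=5 ×11
  A^-8: L=2 ×4, L=4 ×6
  A^-10: L=3 ×1
Each group contributes A^e * Σ count * d^(L-1):
Powers of d = -A^2 - A^-2: d^2 = A^4 + 2 + A^-4; d^3 = -A^6 - 3*A^2 - 3*A^-2 - A^-6; d^4 = A^8 + 4*A^4 + 6 + 4*A^-4 + A^-8; d^5 = -A^10 - 5*A^6 - 10*A^2 - 10*A^-2 - 5*A^-6 - A^-10; d^6 = A^12 + 6*A^8 + 15*A^4 + 20 + 15*A^-4 + 6*A^-8 + A^-12; d^7 = -A^14 - 7*A^10 - 21*A^6 - 35*A^2 - 35*A^-2 - 21*A^-6 - 7*A^-10 - A^-14.
  A^10 * (d^6) = A^22 + 6*A^18 + 15*A^14 + 20*A^10 + 15*A^6 + 6*A^2 + A^-2
  A^8 * (10*d^5) = -10*A^18 - 50*A^14 - 100*A^10 - 100*A^6 - 50*A^2 - 10*A^-2
  A^6 * (42*d^4 + 3*d^6) = 3*A^18 + 60*A^14 + 213*A^10 + 312*A^6 + 213*A^2 + 60*A^-2 + 3*A^-6
  A^4 * (95*d^3 + 24*d^5 + d^7) = -A^18 - 31*A^14 - 236*A^10 - 560*A^6 - 560*A^2 - 236*A^-2 - 31*A^-6 - A^-10
  A^2 * (124*d^2 + 76*d^4 + 10*d^6) = 10*A^14 + 136*A^10 + 578*A^6 + 904*A^2 + 578*A^-2 + 136*A^-6 + 10*A^-10
  A^0 * (90*d + 126*d^3 + 35*d^5 + d^7) = -A^14 - 42*A^10 - 322*A^6 - 853*A^2 - 853*A^-2 - 322*A^-6 - 42*A^-10 - A^-14
  A^-2 * (28 + 116*d^2 + 61*d^4 + 5*d^6) = 5*A^10 + 91*A^6 + 435*A^2 + 726*A^-2 + 435*A^-6 + 91*A^-10 + 5*A^-14
  A^-4 * (50*d + 60*d^3 + 10*d^5) = -10*A^6 - 110*A^2 - 330*A^-2 - 330*A^-6 - 110*A^-10 - 10*A^-14
  A^-6 * (5 + 29*d^2 + 11*d^4) = 11*A^2 + 73*A^-2 + 129*A^-6 + 73*A^-10 + 11*A^-14
  A^-8 * (4*d + 6*d^3) = -6*A^-2 - 22*A^-6 - 22*A^-10 - 6*A^-14
  A^-10 * (d^2) = A^-6 + 2*A^-10 + A^-14
Summing the groups: <K> = A^22 - 2*A^18 + 3*A^14 - 4*A^10 + 4*A^6 - 4*A^2 + 3*A^-2 - A^-6 + A^-10
Normalise by the writhe: (-A^3)^(-w) = (-A^3)^(2) = A^6, so f(A) = A^6 * <K> = A^28 - 2*A^24 + 3*A^20 - 4*A^16 + 4*A^12 - 4*A^8 + 3*A^4 - 1 + A^-4.
Substitute A = t^(-1/4), i.e. A^e → t^(-e/4): V(t) = t - 1 + 3*t^-1 - 4*t^-2 + 4*t^-3 - 4*t^-4 + 3*t^-5 - 2*t^-6 + t^-7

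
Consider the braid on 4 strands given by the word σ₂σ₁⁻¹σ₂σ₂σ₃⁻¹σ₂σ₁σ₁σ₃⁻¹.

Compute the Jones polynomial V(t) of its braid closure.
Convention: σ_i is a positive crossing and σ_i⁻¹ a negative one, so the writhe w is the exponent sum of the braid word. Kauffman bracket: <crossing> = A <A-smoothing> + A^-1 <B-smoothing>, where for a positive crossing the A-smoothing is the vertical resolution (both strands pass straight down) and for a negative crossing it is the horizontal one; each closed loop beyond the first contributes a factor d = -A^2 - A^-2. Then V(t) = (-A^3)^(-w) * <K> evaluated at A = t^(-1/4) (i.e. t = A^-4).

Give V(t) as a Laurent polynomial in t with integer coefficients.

Braid: s2 s1^-1 s2 s2 s3^-1 s2 s1 s1 s3^-1 on 4 strands, 9 crossings.
Writhe w = (#positive) - (#negative) = 6 - 3 = 3.
Enumerate smoothing states for the bracket polynomial. There are 2^9 = 512 states.
Each crossing splits two ways (0=vertical, 1=horizontal). The state's weight is A^(#A-smoothings - #B-smoothings) * d^(loops - 1).
Tabulate the states by total A-exponent and number of loops L (A-exp: L × count):
  A^9: L=3 ×1
  A^7: L=2 ×6, L=4 ×3
  A^5: L=1 ×11, L=3 ×24, L=5 ×1
  A^3: L=2 ×68, L=4 ×16
  A^1: L=1 ×38, L=3 ×85, L=5 ×3
  A^-1: L=2 ×77, L=4 ×49
  A^-3: L=3 ×69, L=5 ×15
  A^-5: L=4 ×34, L=6 ×2
  A^-7: L=5 ×9
  A^-9: L=6 ×1
Each group contributes A^e * Σ count * d^(L-1):
Powers of d = -A^2 - A^-2: d^2 = A^4 + 2 + A^-4; d^3 = -A^6 - 3*A^2 - 3*A^-2 - A^-6; d^4 = A^8 + 4*A^4 + 6 + 4*A^-4 + A^-8; d^5 = -A^10 - 5*A^6 - 10*A^2 - 10*A^-2 - 5*A^-6 - A^-10.
  A^9 * (d^2) = A^13 + 2*A^9 + A^5
  A^7 * (6*d + 3*d^3) = -3*A^13 - 15*A^9 - 15*A^5 - 3*A
  A^5 * (11 + 24*d^2 + d^4) = A^13 + 28*A^9 + 65*A^5 + 28*A + A^-3
  A^3 * (68*d + 16*d^3) = -16*A^9 - 116*A^5 - 116*A - 16*A^-3
  A^1 * (38 + 85*d^2 + 3*d^4) = 3*A^9 + 97*A^5 + 226*A + 97*A^-3 + 3*A^-7
  A^-1 * (77*d + 49*d^3) = -49*A^5 - 224*A - 224*A^-3 - 49*A^-7
  A^-3 * (69*d^2 + 15*d^4) = 15*A^5 + 129*A + 228*A^-3 + 129*A^-7 + 15*A^-11
  A^-5 * (34*d^3 + 2*d^5) = -2*A^5 - 44*A - 122*A^-3 - 122*A^-7 - 44*A^-11 - 2*A^-15
  A^-7 * (9*d^4) = 9*A + 36*A^-3 + 54*A^-7 + 36*A^-11 + 9*A^-15
  A^-9 * (d^5) = -A - 5*A^-3 - 10*A^-7 - 10*A^-11 - 5*A^-15 - A^-19
Summing the groups: <K> = -A^13 + 2*A^9 - 4*A^5 + 4*A - 5*A^-3 + 5*A^-7 - 3*A^-11 + 2*A^-15 - A^-19
Normalise by the writhe: (-A^3)^(-w) = (-A^3)^(-3) = -A^-9, so f(A) = -A^-9 * <K> = A^4 - 2 + 4*A^-4 - 4*A^-8 + 5*A^-12 - 5*A^-16 + 3*A^-20 - 2*A^-24 + A^-28.
Substitute A = t^(-1/4), i.e. A^e → t^(-e/4): V(t) = t^7 - 2*t^6 + 3*t^5 - 5*t^4 + 5*t^3 - 4*t^2 + 4*t - 2 + t^-1

Answer: t^7 - 2*t^6 + 3*t^5 - 5*t^4 + 5*t^3 - 4*t^2 + 4*t - 2 + t^-1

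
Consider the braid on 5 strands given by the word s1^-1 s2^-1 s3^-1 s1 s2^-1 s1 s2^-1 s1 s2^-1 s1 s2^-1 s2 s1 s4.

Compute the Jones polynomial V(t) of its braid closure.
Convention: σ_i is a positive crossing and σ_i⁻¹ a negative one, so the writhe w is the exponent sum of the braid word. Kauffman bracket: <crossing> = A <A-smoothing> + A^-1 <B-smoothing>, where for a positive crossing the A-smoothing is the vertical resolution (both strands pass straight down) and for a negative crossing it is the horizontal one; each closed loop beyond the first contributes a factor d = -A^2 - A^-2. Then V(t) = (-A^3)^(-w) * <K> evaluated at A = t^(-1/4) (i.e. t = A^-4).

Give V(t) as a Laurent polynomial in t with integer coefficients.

The presented braid s1^-1 s2^-1 s3^-1 s1 s2^-1 s1 s2^-1 s1 s2^-1 s1 s2^-1 s2 s1 s4 on 5 strands reduces by inverse Markov moves (closure unchanged at each step):
  Destabilize: the word has the form β·s4 where s4 occurs only as the final letter (β ∈ B_4); drop it and the last strand → 4 strands.
  Deconjugate: the word is γ·β·γ⁻¹ with γ = s1^-1 (prefix) and γ⁻¹ = s1 (suffix); strip both.
  Deconjugate: the word is γ·β·γ⁻¹ with γ = s2^-1 (prefix) and γ⁻¹ = s2 (suffix); strip both.
Reduced to β = s3^-1 s1 s2^-1 s1 s2^-1 s1 s2^-1 s1 s2^-1 on 4 strands, 9 crossings.
Compute on β:
Braid: s3^-1 s1 s2^-1 s1 s2^-1 s1 s2^-1 s1 s2^-1 on 4 strands, 9 crossings.
Writhe w = (#positive) - (#negative) = 4 - 5 = -1.
State-sum expansion of <K>. There are 2^9 = 512 states.
Smooth each crossing (0=||, 1=⌣⌢); contribution A^(Σ sign_k(1-2s_k)) * d^(L-1).
Tabulate the states by total A-exponent and number of loops L (A-exp: L × count):
  A^9: L=5 ×1
  A^7: L=4 ×8, L=6 ×1
  A^5: L=3 ×28, L=5 ×8
  A^3: L=2 ×52, L=4 ×32
  A^1: L=1 ×45, L=3 ×77, L=5 ×4
  A^-1: L=2 ×97, L=4 ×29
  A^-3: L=3 ×80, L=5 ×4
  A^-5: L=4 ×36
  A^-7: L=5 ×9
  A^-9: L=6 ×1
Each group contributes A^e * Σ count * d^(L-1):
Powers of d = -A^2 - A^-2: d^2 = A^4 + 2 + A^-4; d^3 = -A^6 - 3*A^2 - 3*A^-2 - A^-6; d^4 = A^8 + 4*A^4 + 6 + 4*A^-4 + A^-8; d^5 = -A^10 - 5*A^6 - 10*A^2 - 10*A^-2 - 5*A^-6 - A^-10.
  A^9 * (d^4) = A^17 + 4*A^13 + 6*A^9 + 4*A^5 + A
  A^7 * (8*d^3 + d^5) = -A^17 - 13*A^13 - 34*A^9 - 34*A^5 - 13*A - A^-3
  A^5 * (28*d^2 + 8*d^4) = 8*A^13 + 60*A^9 + 104*A^5 + 60*A + 8*A^-3
  A^3 * (52*d + 32*d^3) = -32*A^9 - 148*A^5 - 148*A - 32*A^-3
  A^1 * (45 + 77*d^2 + 4*d^4) = 4*A^9 + 93*A^5 + 223*A + 93*A^-3 + 4*A^-7
  A^-1 * (97*d + 29*d^3) = -29*A^5 - 184*A - 184*A^-3 - 29*A^-7
  A^-3 * (80*d^2 + 4*d^4) = 4*A^5 + 96*A + 184*A^-3 + 96*A^-7 + 4*A^-11
  A^-5 * (36*d^3) = -36*A - 108*A^-3 - 108*A^-7 - 36*A^-11
  A^-7 * (9*d^4) = 9*A + 36*A^-3 + 54*A^-7 + 36*A^-11 + 9*A^-15
  A^-9 * (d^5) = -A - 5*A^-3 - 10*A^-7 - 10*A^-11 - 5*A^-15 - A^-19
Summing the groups: <K> = -A^13 + 4*A^9 - 6*A^5 + 7*A - 9*A^-3 + 7*A^-7 - 6*A^-11 + 4*A^-15 - A^-19
Normalise by the writhe: (-A^3)^(-w) = (-A^3)^(1) = -A^3, so f(A) = -A^3 * <K> = A^16 - 4*A^12 + 6*A^8 - 7*A^4 + 9 - 7*A^-4 + 6*A^-8 - 4*A^-12 + A^-16.
Substitute A = t^(-1/4), i.e. A^e → t^(-e/4): V(t) = t^4 - 4*t^3 + 6*t^2 - 7*t + 9 - 7*t^-1 + 6*t^-2 - 4*t^-3 + t^-4

Answer: t^4 - 4*t^3 + 6*t^2 - 7*t + 9 - 7*t^-1 + 6*t^-2 - 4*t^-3 + t^-4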